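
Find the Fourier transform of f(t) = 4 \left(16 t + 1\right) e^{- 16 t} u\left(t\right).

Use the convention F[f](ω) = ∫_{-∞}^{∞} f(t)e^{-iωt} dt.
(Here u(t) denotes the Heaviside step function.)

F(ω) = \frac{4 \left(- i \omega - 32\right)}{\omega^{2} - 32 i \omega - 256}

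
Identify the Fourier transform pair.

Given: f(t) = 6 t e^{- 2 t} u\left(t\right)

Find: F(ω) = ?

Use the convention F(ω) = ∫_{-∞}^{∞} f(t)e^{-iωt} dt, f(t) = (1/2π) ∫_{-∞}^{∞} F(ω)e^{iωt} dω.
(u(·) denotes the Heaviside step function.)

F(ω) = \frac{6}{\left(i \omega + 2\right)^{2}}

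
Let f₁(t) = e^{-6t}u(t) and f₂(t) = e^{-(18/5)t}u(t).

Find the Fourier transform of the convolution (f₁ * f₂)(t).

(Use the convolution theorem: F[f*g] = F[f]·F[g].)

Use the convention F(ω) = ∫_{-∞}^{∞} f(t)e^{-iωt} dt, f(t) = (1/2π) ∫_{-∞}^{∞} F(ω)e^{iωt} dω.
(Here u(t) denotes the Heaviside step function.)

F[f₁*f₂](ω) = \frac{5}{\left(i \omega + 6\right) \left(5 i \omega + 18\right)}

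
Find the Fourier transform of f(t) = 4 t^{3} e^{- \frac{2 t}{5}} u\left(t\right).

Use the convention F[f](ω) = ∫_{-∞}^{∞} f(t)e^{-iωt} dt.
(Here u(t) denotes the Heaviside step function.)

F(ω) = \frac{15000}{\left(5 i \omega + 2\right)^{4}}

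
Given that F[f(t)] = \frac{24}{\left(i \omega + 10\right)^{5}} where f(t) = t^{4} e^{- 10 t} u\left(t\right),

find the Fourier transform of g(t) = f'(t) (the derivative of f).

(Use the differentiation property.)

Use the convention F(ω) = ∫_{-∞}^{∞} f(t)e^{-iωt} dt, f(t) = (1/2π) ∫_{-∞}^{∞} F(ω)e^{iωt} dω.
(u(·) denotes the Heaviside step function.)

F[g](ω) = \frac{24 i \omega}{\left(i \omega + 10\right)^{5}}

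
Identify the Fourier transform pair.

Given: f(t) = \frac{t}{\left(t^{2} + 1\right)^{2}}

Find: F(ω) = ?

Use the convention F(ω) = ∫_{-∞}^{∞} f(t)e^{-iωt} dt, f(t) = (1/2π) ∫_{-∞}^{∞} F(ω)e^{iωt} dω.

F(ω) = - \frac{i \pi \omega e^{- \left|{\omega}\right|}}{2}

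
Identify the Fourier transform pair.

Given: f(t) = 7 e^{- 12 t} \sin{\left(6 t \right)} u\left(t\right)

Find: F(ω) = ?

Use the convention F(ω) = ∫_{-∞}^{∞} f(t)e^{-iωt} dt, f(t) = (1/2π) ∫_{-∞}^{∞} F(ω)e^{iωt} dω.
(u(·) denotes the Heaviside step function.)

F(ω) = \frac{42}{\left(i \omega + 12\right)^{2} + 36}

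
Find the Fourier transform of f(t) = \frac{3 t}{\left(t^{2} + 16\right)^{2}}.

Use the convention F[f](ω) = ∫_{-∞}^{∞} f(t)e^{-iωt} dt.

F(ω) = - \frac{3 i \pi \omega e^{- 4 \left|{\omega}\right|}}{8}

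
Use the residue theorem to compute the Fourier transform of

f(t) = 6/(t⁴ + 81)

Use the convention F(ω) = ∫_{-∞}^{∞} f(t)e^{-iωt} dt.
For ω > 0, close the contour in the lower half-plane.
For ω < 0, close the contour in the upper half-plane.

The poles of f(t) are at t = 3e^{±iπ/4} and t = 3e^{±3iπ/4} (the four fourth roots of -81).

Let g(z) = f(z)e^{-iωz}; for large |z| the factor e^{-iωz} decays in the lower half-plane when ω > 0 and in the upper half-plane when ω < 0.

Case ω > 0 (lower half-plane, clockwise contour ⇒ F(ω) = -2πi·ΣRes):
  Res_{z = - \frac{3 \sqrt{2}}{2} - \frac{3 \sqrt{2} i}{2}} g(z) = \frac{\sqrt{2} i \left(1 - i\right) e^{\frac{3 \sqrt{2} \omega \left(-1 + i\right)}{2}}}{36}
  Res_{z = \frac{3 \sqrt{2}}{2} - \frac{3 \sqrt{2} i}{2}} g(z) = \frac{\sqrt{2} i \left(1 + i\right) e^{- \frac{3 \sqrt{2} \omega \left(1 + i\right)}{2}}}{36}
  F(ω) = -2πi·ΣRes = \frac{\sqrt{2} \pi \left(1 - i\right) \left(e^{3 \sqrt{2} i \omega} + i\right) e^{- \frac{3 \sqrt{2} \omega \left(1 + i\right)}{2}}}{18} = \frac{2 \pi e^{- \frac{3 \sqrt{2} \omega}{2}} \sin{\left(\frac{3 \sqrt{2} \omega}{2} + \frac{\pi}{4} \right)}}{9}

Case ω < 0 (upper half-plane, counterclockwise contour ⇒ F(ω) = +2πi·ΣRes):
  Res_{z = \frac{3 \sqrt{2}}{2} + \frac{3 \sqrt{2} i}{2}} g(z) = \frac{\sqrt{2} i \left(-1 + i\right) e^{\frac{3 \sqrt{2} \omega \left(1 - i\right)}{2}}}{36}
  Res_{z = - \frac{3 \sqrt{2}}{2} + \frac{3 \sqrt{2} i}{2}} g(z) = \frac{\sqrt{2} \left(1 - i\right) e^{\frac{3 \sqrt{2} \omega \left(1 + i\right)}{2}}}{36}
  F(ω) = 2πi·ΣRes = - \frac{\sqrt{2} i \pi \left(i \left(1 - i\right) e^{\frac{3 \sqrt{2} \omega \left(1 - i\right)}{2}} - \left(1 - i\right) e^{\frac{3 \sqrt{2} \omega \left(1 + i\right)}{2}}\right)}{18} = \frac{2 \pi e^{\frac{3 \sqrt{2} \omega}{2}} \cos{\left(\frac{3 \sqrt{2} \omega}{2} + \frac{\pi}{4} \right)}}{9}

Both cases combine into a single formula in |ω|:

F(ω) = \frac{2 \pi e^{- \frac{3 \sqrt{2} \left|{\omega}\right|}{2}} \sin{\left(\frac{3 \sqrt{2} \left|{\omega}\right|}{2} + \frac{\pi}{4} \right)}}{9}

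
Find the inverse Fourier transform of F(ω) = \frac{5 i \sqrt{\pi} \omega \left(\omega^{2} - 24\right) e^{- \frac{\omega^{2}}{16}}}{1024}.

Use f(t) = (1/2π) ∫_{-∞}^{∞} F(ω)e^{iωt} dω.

f(t) = 5 t^{3} e^{- 4 t^{2}}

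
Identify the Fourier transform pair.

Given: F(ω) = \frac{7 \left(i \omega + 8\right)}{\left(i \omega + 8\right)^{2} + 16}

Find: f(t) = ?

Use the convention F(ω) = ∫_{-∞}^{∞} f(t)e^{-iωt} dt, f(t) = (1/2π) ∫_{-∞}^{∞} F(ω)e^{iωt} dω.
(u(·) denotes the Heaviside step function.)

f(t) = 7 e^{- 8 t} \cos{\left(4 t \right)} u\left(t\right)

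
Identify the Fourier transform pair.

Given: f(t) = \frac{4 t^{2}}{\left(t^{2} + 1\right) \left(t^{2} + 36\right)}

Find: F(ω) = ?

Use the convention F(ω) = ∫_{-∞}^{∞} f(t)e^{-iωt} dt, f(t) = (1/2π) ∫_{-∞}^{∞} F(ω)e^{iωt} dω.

F(ω) = \frac{4 \pi \left(6 - e^{5 \left|{\omega}\right|}\right) e^{- 6 \left|{\omega}\right|}}{35}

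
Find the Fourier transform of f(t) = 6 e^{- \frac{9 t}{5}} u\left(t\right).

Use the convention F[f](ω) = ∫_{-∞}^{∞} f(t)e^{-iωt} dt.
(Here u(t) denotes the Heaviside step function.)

F(ω) = \frac{30}{5 i \omega + 9}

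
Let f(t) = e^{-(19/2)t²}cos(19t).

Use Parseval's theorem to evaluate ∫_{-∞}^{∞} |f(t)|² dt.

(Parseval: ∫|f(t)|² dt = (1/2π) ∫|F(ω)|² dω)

∫|f(t)|² dt = \frac{\sqrt{19} \sqrt{\pi} \left(1 + e^{19}\right)}{38 e^{19}}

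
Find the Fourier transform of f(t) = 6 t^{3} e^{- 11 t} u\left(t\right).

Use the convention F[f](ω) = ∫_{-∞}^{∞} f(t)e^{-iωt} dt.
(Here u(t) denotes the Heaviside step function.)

F(ω) = \frac{36}{\left(i \omega + 11\right)^{4}}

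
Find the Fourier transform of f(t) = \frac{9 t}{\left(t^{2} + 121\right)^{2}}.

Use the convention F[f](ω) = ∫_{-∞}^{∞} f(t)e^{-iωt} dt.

F(ω) = - \frac{9 i \pi \omega e^{- 11 \left|{\omega}\right|}}{22}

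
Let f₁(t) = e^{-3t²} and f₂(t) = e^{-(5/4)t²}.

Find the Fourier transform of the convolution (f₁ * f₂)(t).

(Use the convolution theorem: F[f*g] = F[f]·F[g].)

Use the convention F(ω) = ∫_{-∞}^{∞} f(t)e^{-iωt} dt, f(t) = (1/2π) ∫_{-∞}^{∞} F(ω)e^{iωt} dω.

F[f₁*f₂](ω) = \frac{2 \sqrt{15} \pi e^{- \frac{17 \omega^{2}}{60}}}{15}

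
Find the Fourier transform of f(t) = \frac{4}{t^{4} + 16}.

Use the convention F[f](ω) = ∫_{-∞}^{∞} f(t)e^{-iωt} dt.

F(ω) = \frac{\pi e^{- \sqrt{2} \left|{\omega}\right|} \sin{\left(\sqrt{2} \left|{\omega}\right| + \frac{\pi}{4} \right)}}{2}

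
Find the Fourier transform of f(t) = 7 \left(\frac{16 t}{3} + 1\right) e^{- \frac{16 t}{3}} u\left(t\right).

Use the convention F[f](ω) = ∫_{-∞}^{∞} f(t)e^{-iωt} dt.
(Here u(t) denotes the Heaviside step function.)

F(ω) = \frac{21 \left(- 3 i \omega - 32\right)}{9 \omega^{2} - 96 i \omega - 256}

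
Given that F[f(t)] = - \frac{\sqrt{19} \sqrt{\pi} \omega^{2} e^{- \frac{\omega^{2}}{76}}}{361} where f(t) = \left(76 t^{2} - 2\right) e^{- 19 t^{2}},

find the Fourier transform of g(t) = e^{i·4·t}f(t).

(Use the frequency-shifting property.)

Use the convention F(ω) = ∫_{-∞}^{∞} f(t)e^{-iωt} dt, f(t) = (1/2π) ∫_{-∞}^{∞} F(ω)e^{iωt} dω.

F[g](ω) = - \frac{\sqrt{19} \sqrt{\pi} \left(\omega - 4\right)^{2} e^{- \frac{\left(\omega - 4\right)^{2}}{76}}}{361}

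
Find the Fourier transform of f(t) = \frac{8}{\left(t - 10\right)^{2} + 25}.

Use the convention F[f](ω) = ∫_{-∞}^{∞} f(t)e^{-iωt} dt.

F(ω) = \frac{8 \pi e^{- 10 i \omega - 5 \left|{\omega}\right|}}{5}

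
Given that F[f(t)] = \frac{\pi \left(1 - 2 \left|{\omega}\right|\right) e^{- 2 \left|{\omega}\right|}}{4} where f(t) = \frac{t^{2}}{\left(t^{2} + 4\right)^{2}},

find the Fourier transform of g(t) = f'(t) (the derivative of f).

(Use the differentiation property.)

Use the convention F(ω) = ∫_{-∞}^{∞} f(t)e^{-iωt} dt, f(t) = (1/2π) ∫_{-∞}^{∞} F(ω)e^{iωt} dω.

F[g](ω) = \frac{i \pi \omega \left(1 - 2 \left|{\omega}\right|\right) e^{- 2 \left|{\omega}\right|}}{4}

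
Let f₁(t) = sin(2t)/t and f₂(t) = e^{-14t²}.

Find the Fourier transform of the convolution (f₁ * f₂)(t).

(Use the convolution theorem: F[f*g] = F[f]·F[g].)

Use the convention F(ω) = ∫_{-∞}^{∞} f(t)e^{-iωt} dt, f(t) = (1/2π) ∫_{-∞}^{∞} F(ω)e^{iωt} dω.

F[f₁*f₂](ω) = \begin{cases} \frac{\sqrt{14} \pi^{\frac{3}{2}} e^{- \frac{\omega^{2}}{56}}}{14} & \text{for}\: \omega > -2 \wedge \omega < 2 \\0 & \text{otherwise} \end{cases}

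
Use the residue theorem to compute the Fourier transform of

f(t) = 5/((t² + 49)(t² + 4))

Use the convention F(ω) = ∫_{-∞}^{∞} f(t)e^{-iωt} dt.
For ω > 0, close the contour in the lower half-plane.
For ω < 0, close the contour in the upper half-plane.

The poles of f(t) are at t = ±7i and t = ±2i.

Let g(z) = f(z)e^{-iωz}; for large |z| the factor e^{-iωz} decays in the lower half-plane when ω > 0 and in the upper half-plane when ω < 0.

Case ω > 0 (lower half-plane, clockwise contour ⇒ F(ω) = -2πi·ΣRes):
  Res_{z = - 7 i} g(z) = - \frac{i e^{- 7 \omega}}{126}
  Res_{z = - 2 i} g(z) = \frac{i e^{- 2 \omega}}{36}
  F(ω) = -2πi·ΣRes = \frac{\pi \left(7 e^{5 \omega} - 2\right) e^{- 7 \omega}}{126}

Case ω < 0 (upper half-plane, counterclockwise contour ⇒ F(ω) = +2πi·ΣRes):
  Res_{z = 7 i} g(z) = \frac{i e^{7 \omega}}{126}
  Res_{z = 2 i} g(z) = - \frac{i e^{2 \omega}}{36}
  F(ω) = 2πi·ΣRes = \frac{\pi \left(7 - 2 e^{5 \omega}\right) e^{2 \omega}}{126}

Both cases combine into a single formula in |ω|:

F(ω) = \frac{\pi \left(7 e^{5 \left|{\omega}\right|} - 2\right) e^{- 7 \left|{\omega}\right|}}{126}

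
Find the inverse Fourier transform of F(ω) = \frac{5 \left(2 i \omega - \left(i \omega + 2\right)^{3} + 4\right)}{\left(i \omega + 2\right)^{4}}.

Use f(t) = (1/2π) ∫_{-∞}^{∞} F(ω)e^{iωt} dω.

f(t) = 5 \left(t^{2} - 1\right) e^{- 2 t} u\left(t\right)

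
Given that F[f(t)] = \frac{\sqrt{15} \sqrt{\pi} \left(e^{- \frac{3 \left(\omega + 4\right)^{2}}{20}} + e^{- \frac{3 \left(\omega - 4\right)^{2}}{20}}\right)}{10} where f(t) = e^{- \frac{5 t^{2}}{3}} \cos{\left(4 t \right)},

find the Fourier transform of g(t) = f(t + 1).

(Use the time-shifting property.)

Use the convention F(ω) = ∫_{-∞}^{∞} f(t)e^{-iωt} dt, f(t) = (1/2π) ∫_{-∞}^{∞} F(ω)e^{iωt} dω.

F[g](ω) = \frac{\sqrt{15} \sqrt{\pi} \left(e^{\frac{12 \omega}{5}} + 1\right) e^{- \frac{3 \omega^{2}}{20} - \frac{6 \omega}{5} + i \omega - \frac{12}{5}}}{10}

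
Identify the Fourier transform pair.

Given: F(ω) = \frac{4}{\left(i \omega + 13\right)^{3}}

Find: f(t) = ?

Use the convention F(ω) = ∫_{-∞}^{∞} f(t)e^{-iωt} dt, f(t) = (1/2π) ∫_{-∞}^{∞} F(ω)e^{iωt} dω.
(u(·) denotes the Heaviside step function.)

f(t) = 2 t^{2} e^{- 13 t} u\left(t\right)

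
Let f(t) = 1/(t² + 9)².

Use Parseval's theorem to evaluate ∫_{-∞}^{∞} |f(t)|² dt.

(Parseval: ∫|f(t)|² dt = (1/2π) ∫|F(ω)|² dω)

∫|f(t)|² dt = \frac{5 \pi}{34992}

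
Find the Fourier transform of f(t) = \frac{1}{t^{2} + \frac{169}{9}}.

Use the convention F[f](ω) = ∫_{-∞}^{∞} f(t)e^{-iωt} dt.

F(ω) = \frac{3 \pi e^{- \frac{13 \left|{\omega}\right|}{3}}}{13}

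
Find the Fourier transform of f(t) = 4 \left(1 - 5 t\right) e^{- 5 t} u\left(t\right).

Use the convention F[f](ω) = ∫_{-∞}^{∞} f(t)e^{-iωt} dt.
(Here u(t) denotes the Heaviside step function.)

F(ω) = \frac{4 i \omega}{- \omega^{2} + 10 i \omega + 25}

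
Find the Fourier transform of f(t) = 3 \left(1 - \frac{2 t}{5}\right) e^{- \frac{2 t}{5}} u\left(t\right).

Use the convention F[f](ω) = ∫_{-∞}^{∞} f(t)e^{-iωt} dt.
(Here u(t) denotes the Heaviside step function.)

F(ω) = \frac{75 i \omega}{- 25 \omega^{2} + 20 i \omega + 4}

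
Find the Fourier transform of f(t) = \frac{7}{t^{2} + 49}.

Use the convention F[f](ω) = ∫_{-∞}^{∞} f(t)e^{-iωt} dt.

F(ω) = \pi e^{- 7 \left|{\omega}\right|}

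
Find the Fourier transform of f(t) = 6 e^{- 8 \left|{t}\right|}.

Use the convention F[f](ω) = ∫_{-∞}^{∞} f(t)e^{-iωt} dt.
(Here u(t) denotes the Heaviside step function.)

F(ω) = \frac{96}{\omega^{2} + 64}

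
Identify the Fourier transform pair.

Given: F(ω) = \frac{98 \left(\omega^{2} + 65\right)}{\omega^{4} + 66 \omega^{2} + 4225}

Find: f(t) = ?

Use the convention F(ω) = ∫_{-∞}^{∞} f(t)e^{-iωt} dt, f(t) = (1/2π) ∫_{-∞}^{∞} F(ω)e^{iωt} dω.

f(t) = 7 e^{- 7 \left|{t}\right|} \cos{\left(4 t \right)}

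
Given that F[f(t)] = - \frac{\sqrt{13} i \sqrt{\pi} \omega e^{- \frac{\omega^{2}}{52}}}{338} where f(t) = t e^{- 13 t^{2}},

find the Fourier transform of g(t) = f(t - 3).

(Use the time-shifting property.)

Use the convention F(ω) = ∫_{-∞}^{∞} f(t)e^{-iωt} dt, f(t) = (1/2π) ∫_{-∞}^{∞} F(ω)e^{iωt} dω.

F[g](ω) = - \frac{\sqrt{13} i \sqrt{\pi} \omega e^{- \frac{\omega \left(\omega + 156 i\right)}{52}}}{338}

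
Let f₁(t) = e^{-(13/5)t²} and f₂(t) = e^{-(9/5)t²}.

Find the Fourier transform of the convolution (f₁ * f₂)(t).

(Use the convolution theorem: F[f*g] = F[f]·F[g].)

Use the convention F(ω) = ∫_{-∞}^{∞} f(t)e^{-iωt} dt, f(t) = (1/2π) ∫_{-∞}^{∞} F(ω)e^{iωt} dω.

F[f₁*f₂](ω) = \frac{5 \sqrt{13} \pi e^{- \frac{55 \omega^{2}}{234}}}{39}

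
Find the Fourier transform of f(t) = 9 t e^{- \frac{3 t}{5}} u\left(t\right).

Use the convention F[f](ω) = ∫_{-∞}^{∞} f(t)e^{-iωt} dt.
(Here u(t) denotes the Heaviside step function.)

F(ω) = \frac{225}{\left(5 i \omega + 3\right)^{2}}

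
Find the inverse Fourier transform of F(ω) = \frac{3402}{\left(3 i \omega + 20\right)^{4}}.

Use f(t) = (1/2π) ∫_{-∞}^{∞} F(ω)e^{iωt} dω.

f(t) = 7 t^{3} e^{- \frac{20 t}{3}} u\left(t\right)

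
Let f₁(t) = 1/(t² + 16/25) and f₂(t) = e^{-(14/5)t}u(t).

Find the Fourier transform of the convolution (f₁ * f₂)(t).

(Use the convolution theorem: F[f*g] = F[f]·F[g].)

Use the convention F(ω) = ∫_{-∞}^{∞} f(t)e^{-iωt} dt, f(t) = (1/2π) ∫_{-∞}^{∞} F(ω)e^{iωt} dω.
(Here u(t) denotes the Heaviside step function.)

F[f₁*f₂](ω) = \frac{25 \pi e^{- \frac{4 \left|{\omega}\right|}{5}}}{4 \left(5 i \omega + 14\right)}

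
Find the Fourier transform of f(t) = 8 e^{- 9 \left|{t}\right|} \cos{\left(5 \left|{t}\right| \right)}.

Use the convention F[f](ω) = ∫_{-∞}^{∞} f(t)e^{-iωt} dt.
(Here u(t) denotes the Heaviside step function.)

F(ω) = \frac{144 \left(\omega^{2} + 106\right)}{\omega^{4} + 112 \omega^{2} + 11236}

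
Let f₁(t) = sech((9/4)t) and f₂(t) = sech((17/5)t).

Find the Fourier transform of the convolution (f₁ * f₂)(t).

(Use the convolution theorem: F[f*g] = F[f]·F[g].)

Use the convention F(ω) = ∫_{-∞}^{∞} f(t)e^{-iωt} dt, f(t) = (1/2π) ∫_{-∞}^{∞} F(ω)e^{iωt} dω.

F[f₁*f₂](ω) = \frac{20 \pi^{2}}{153 \cosh{\left(\frac{5 \pi \omega}{34} \right)} \cosh{\left(\frac{2 \pi \omega}{9} \right)}}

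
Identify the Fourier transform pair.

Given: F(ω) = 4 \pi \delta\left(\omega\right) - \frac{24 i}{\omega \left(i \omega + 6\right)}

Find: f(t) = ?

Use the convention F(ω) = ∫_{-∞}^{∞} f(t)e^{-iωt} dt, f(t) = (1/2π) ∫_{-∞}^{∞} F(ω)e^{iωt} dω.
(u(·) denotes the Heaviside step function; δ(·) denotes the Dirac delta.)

f(t) = 4 \left(1 - e^{- 6 t}\right) u\left(t\right)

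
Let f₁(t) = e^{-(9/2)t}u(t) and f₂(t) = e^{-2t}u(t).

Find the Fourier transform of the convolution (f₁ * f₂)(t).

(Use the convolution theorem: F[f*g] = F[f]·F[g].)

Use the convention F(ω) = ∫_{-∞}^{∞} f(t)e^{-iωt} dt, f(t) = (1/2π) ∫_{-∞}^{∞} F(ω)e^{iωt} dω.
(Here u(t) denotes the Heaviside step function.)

F[f₁*f₂](ω) = \frac{2}{\left(i \omega + 2\right) \left(2 i \omega + 9\right)}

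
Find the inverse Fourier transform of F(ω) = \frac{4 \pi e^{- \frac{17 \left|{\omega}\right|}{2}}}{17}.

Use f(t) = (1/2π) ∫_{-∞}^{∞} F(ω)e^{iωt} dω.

f(t) = \frac{2}{t^{2} + \frac{289}{4}}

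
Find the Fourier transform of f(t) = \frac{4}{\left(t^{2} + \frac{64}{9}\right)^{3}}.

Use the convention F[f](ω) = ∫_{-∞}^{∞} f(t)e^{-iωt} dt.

F(ω) = \frac{27 \pi \left(64 \omega^{2} + 72 \left|{\omega}\right| + 27\right) e^{- \frac{8 \left|{\omega}\right|}{3}}}{65536}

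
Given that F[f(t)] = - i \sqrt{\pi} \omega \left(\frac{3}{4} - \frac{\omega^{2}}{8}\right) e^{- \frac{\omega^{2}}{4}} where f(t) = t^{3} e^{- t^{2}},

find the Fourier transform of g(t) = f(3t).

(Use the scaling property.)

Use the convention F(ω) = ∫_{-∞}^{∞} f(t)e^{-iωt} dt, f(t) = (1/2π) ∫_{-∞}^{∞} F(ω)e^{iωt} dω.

F[g](ω) = \frac{i \sqrt{\pi} \omega \left(\omega^{2} - 54\right) e^{- \frac{\omega^{2}}{36}}}{648}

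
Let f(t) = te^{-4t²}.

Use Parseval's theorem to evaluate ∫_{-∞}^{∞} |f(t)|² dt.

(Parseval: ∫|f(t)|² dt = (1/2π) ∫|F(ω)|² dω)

∫|f(t)|² dt = \frac{\sqrt{2} \sqrt{\pi}}{64}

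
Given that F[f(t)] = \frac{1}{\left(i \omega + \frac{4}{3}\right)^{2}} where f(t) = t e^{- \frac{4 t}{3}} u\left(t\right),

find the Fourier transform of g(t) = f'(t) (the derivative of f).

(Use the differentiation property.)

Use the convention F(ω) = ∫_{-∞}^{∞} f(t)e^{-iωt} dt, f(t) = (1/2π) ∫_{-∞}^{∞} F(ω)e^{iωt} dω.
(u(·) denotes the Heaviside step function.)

F[g](ω) = \frac{9 i \omega}{\left(3 i \omega + 4\right)^{2}}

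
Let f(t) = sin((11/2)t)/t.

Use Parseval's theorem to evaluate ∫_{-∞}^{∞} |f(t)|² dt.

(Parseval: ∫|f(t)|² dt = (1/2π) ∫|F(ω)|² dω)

∫|f(t)|² dt = \frac{11 \pi}{2}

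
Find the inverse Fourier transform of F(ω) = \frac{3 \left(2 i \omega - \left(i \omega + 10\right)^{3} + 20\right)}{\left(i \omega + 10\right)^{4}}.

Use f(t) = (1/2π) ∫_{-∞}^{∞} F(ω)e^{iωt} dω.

f(t) = 3 \left(t^{2} - 1\right) e^{- 10 t} u\left(t\right)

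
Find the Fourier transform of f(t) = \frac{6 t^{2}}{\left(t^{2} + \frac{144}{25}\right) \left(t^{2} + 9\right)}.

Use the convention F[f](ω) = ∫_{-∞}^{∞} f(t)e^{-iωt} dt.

F(ω) = \frac{50 \pi e^{- 3 \left|{\omega}\right|}}{9} - \frac{40 \pi e^{- \frac{12 \left|{\omega}\right|}{5}}}{9}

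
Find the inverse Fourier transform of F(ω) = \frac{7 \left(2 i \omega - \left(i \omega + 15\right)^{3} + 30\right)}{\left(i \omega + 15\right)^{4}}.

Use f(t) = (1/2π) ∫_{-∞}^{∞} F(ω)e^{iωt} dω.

f(t) = 7 \left(t^{2} - 1\right) e^{- 15 t} u\left(t\right)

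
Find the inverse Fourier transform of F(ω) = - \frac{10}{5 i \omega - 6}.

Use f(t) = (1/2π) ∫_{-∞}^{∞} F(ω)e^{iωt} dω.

f(t) = 2 e^{\frac{6 t}{5}} u\left(- t\right)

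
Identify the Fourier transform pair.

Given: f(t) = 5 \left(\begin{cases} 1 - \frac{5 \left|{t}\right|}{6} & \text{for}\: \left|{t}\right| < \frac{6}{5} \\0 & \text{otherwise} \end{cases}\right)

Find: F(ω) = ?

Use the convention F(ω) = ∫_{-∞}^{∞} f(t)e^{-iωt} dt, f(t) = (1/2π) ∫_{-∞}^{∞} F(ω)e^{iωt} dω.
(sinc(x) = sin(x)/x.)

F(ω) = 6 \operatorname{sinc}^{2}{\left(\frac{3 \omega}{5} \right)}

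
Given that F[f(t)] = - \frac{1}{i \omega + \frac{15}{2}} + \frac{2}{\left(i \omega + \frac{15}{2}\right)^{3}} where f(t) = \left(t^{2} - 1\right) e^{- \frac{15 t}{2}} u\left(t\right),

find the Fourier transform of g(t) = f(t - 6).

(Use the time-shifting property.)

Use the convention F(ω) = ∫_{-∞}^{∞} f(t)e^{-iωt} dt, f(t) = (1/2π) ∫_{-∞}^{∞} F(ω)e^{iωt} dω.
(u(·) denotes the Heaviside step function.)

F[g](ω) = \frac{2 \left(16 i \omega - \left(2 i \omega + 15\right)^{3} + 120\right) e^{- 6 i \omega}}{\left(2 i \omega + 15\right)^{4}}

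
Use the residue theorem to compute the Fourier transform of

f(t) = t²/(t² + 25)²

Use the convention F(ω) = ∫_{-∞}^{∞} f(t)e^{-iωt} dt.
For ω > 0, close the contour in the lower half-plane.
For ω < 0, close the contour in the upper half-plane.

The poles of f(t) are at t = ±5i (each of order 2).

Let g(z) = f(z)e^{-iωz}; for large |z| the factor e^{-iωz} decays in the lower half-plane when ω > 0 and in the upper half-plane when ω < 0.

Case ω > 0 (lower half-plane, clockwise contour ⇒ F(ω) = -2πi·ΣRes):
  Res_{z = - 5 i} g(z) = \frac{i \left(1 - 5 \omega\right) e^{- 5 \omega}}{20} (pole of order 2)
  F(ω) = -2πi·ΣRes = \frac{\pi \left(1 - 5 \omega\right) e^{- 5 \omega}}{10}

Case ω < 0 (upper half-plane, counterclockwise contour ⇒ F(ω) = +2πi·ΣRes):
  Res_{z = 5 i} g(z) = \frac{i \left(- 5 \omega - 1\right) e^{5 \omega}}{20} (pole of order 2)
  F(ω) = 2πi·ΣRes = \frac{\pi \left(5 \omega + 1\right) e^{5 \omega}}{10}

Both cases combine into a single formula in |ω|:

F(ω) = \frac{\pi \left(1 - 5 \left|{\omega}\right|\right) e^{- 5 \left|{\omega}\right|}}{10}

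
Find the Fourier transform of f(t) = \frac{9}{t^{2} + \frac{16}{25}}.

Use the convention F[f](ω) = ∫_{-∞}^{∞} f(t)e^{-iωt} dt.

F(ω) = \frac{45 \pi e^{- \frac{4 \left|{\omega}\right|}{5}}}{4}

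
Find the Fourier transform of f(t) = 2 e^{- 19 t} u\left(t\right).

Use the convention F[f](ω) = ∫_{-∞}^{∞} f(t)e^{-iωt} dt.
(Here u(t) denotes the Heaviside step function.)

F(ω) = \frac{2}{i \omega + 19}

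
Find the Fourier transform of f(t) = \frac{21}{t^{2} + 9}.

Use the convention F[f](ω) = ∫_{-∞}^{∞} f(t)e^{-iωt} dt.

F(ω) = 7 \pi e^{- 3 \left|{\omega}\right|}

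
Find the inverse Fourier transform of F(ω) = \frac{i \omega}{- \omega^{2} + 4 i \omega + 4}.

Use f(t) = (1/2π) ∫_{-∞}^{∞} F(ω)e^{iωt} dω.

f(t) = \left(1 - 2 t\right) e^{- 2 t} u\left(t\right)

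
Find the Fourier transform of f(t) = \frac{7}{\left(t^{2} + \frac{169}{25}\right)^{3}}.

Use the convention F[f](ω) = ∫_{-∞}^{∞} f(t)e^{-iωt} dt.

F(ω) = \frac{875 \pi \left(169 \omega^{2} + 195 \left|{\omega}\right| + 75\right) e^{- \frac{13 \left|{\omega}\right|}{5}}}{2970344}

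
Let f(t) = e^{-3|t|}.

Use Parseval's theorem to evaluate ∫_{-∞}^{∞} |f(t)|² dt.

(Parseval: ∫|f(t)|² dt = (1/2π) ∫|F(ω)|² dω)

∫|f(t)|² dt = \frac{1}{3}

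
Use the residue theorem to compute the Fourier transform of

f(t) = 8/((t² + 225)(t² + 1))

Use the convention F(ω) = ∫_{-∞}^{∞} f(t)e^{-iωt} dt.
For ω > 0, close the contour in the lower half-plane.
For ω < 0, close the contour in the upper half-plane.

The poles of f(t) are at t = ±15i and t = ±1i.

Let g(z) = f(z)e^{-iωz}; for large |z| the factor e^{-iωz} decays in the lower half-plane when ω > 0 and in the upper half-plane when ω < 0.

Case ω > 0 (lower half-plane, clockwise contour ⇒ F(ω) = -2πi·ΣRes):
  Res_{z = - 15 i} g(z) = - \frac{i e^{- 15 \omega}}{840}
  Res_{z = - i} g(z) = \frac{i e^{- \omega}}{56}
  F(ω) = -2πi·ΣRes = \frac{\pi e^{- \omega}}{28} - \frac{\pi e^{- 15 \omega}}{420}

Case ω < 0 (upper half-plane, counterclockwise contour ⇒ F(ω) = +2πi·ΣRes):
  Res_{z = 15 i} g(z) = \frac{i e^{15 \omega}}{840}
  Res_{z = i} g(z) = - \frac{i e^{\omega}}{56}
  F(ω) = 2πi·ΣRes = \frac{\pi \left(15 - e^{14 \omega}\right) e^{\omega}}{420}

Both cases combine into a single formula in |ω|:

F(ω) = \frac{\pi e^{- \left|{\omega}\right|}}{28} - \frac{\pi e^{- 15 \left|{\omega}\right|}}{420}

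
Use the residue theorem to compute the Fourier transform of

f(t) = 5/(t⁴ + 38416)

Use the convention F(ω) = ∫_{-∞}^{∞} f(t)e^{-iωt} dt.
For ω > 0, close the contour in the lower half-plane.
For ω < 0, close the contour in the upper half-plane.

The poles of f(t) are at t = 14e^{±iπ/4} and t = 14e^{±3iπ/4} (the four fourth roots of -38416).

Let g(z) = f(z)e^{-iωz}; for large |z| the factor e^{-iωz} decays in the lower half-plane when ω > 0 and in the upper half-plane when ω < 0.

Case ω > 0 (lower half-plane, clockwise contour ⇒ F(ω) = -2πi·ΣRes):
  Res_{z = - 7 \sqrt{2} - 7 \sqrt{2} i} g(z) = \frac{5 \sqrt{2} i \left(1 - i\right) e^{7 \sqrt{2} \omega \left(-1 + i\right)}}{21952}
  Res_{z = 7 \sqrt{2} - 7 \sqrt{2} i} g(z) = \frac{5 \sqrt{2} i \left(1 + i\right) e^{- 7 \sqrt{2} \omega \left(1 + i\right)}}{21952}
  F(ω) = -2πi·ΣRes = \frac{5 \sqrt{2} \pi \left(1 - i\right) \left(e^{14 \sqrt{2} i \omega} + i\right) e^{- 7 \sqrt{2} \omega \left(1 + i\right)}}{10976} = \frac{5 \pi e^{- 7 \sqrt{2} \omega} \sin{\left(7 \sqrt{2} \omega + \frac{\pi}{4} \right)}}{2744}

Case ω < 0 (upper half-plane, counterclockwise contour ⇒ F(ω) = +2πi·ΣRes):
  Res_{z = 7 \sqrt{2} + 7 \sqrt{2} i} g(z) = \frac{5 \sqrt{2} i \left(-1 + i\right) e^{7 \sqrt{2} \omega \left(1 - i\right)}}{21952}
  Res_{z = - 7 \sqrt{2} + 7 \sqrt{2} i} g(z) = \frac{5 \sqrt{2} \left(1 - i\right) e^{7 \sqrt{2} \omega \left(1 + i\right)}}{21952}
  F(ω) = 2πi·ΣRes = - \frac{5 \sqrt{2} i \pi \left(i \left(1 - i\right) e^{7 \sqrt{2} \omega \left(1 - i\right)} - \left(1 - i\right) e^{7 \sqrt{2} \omega \left(1 + i\right)}\right)}{10976} = \frac{5 \pi e^{7 \sqrt{2} \omega} \cos{\left(7 \sqrt{2} \omega + \frac{\pi}{4} \right)}}{2744}

Both cases combine into a single formula in |ω|:

F(ω) = \frac{5 \pi e^{- 7 \sqrt{2} \left|{\omega}\right|} \sin{\left(7 \sqrt{2} \left|{\omega}\right| + \frac{\pi}{4} \right)}}{2744}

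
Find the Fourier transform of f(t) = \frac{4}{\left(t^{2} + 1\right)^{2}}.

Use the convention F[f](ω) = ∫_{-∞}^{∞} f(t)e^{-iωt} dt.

F(ω) = 2 \pi \left(\left|{\omega}\right| + 1\right) e^{- \left|{\omega}\right|}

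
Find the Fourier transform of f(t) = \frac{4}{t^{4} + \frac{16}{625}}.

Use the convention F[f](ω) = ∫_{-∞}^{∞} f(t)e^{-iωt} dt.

F(ω) = \frac{125 \pi e^{- \frac{\sqrt{2} \left|{\omega}\right|}{5}} \sin{\left(\frac{\sqrt{2} \left|{\omega}\right|}{5} + \frac{\pi}{4} \right)}}{2}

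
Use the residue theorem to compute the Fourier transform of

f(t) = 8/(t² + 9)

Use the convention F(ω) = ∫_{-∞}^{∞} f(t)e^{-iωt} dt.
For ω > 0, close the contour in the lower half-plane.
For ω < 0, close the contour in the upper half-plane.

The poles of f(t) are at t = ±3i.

Let g(z) = f(z)e^{-iωz}; for large |z| the factor e^{-iωz} decays in the lower half-plane when ω > 0 and in the upper half-plane when ω < 0.

Case ω > 0 (lower half-plane, clockwise contour ⇒ F(ω) = -2πi·ΣRes):
  Res_{z = - 3 i} g(z) = \frac{4 i e^{- 3 \omega}}{3}
  F(ω) = -2πi·ΣRes = \frac{8 \pi e^{- 3 \omega}}{3}

Case ω < 0 (upper half-plane, counterclockwise contour ⇒ F(ω) = +2πi·ΣRes):
  Res_{z = 3 i} g(z) = - \frac{4 i e^{3 \omega}}{3}
  F(ω) = 2πi·ΣRes = \frac{8 \pi e^{3 \omega}}{3}

Both cases combine into a single formula in |ω|:

F(ω) = \frac{8 \pi e^{- 3 \left|{\omega}\right|}}{3}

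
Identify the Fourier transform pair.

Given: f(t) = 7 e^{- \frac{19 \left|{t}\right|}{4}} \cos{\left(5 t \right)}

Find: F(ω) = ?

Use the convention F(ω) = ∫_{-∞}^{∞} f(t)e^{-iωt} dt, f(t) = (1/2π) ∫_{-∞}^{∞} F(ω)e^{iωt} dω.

F(ω) = \frac{1064 \left(16 \omega^{2} + 761\right)}{256 \omega^{4} - 1248 \omega^{2} + 579121}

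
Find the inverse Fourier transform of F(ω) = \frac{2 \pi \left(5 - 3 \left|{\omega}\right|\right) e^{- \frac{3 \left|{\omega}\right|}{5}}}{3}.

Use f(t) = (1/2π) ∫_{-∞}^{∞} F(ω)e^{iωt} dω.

f(t) = \frac{4 t^{2}}{\left(t^{2} + \frac{9}{25}\right)^{2}}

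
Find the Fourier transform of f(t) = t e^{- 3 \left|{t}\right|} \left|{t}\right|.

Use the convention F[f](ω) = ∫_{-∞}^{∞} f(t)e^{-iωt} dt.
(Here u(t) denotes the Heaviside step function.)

F(ω) = \frac{4 i \omega \left(\omega^{2} - 27\right)}{\left(\omega^{2} + 9\right)^{3}}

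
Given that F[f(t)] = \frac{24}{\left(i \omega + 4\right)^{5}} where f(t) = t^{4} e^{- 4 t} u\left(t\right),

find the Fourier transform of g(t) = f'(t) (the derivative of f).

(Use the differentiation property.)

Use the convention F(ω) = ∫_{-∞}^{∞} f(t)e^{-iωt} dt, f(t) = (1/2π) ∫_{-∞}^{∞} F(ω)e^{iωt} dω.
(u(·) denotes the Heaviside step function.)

F[g](ω) = \frac{24 i \omega}{\left(i \omega + 4\right)^{5}}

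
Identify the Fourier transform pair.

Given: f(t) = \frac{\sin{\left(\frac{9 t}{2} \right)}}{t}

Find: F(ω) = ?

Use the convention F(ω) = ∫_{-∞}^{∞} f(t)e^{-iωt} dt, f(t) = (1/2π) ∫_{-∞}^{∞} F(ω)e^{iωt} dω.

F(ω) = \begin{cases} \pi & \text{for}\: \omega > - \frac{9}{2} \wedge \omega < \frac{9}{2} \\0 & \text{otherwise} \end{cases}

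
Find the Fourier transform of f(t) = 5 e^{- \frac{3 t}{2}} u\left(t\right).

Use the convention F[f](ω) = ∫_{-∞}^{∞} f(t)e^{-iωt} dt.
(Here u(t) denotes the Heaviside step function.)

F(ω) = \frac{10}{2 i \omega + 3}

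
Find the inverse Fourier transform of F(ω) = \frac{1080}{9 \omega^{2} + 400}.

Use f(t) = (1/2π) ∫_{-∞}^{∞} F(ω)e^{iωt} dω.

f(t) = 9 e^{- \frac{20 \left|{t}\right|}{3}}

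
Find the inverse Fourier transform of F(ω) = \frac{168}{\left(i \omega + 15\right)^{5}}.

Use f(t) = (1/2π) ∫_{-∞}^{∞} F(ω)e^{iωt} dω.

f(t) = 7 t^{4} e^{- 15 t} u\left(t\right)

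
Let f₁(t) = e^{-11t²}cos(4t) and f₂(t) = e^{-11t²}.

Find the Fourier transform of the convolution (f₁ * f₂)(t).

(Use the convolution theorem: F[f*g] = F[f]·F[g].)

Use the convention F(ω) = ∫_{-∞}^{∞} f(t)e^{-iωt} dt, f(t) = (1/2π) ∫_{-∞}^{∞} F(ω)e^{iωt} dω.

F[f₁*f₂](ω) = \frac{\pi \left(e^{\frac{4 \omega}{11}} + 1\right) e^{- \frac{\omega^{2}}{22} - \frac{2 \omega}{11} - \frac{4}{11}}}{22}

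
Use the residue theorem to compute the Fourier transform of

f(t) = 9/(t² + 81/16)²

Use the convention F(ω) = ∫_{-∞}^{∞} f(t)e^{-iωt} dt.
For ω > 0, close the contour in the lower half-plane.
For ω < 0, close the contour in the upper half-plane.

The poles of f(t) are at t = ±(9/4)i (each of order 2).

Let g(z) = f(z)e^{-iωz}; for large |z| the factor e^{-iωz} decays in the lower half-plane when ω > 0 and in the upper half-plane when ω < 0.

Case ω > 0 (lower half-plane, clockwise contour ⇒ F(ω) = -2πi·ΣRes):
  Res_{z = - \frac{9 i}{4}} g(z) = \frac{4 i \left(9 \omega + 4\right) e^{- \frac{9 \omega}{4}}}{81} (pole of order 2)
  F(ω) = -2πi·ΣRes = \frac{8 \pi \left(9 \omega + 4\right) e^{- \frac{9 \omega}{4}}}{81}

Case ω < 0 (upper half-plane, counterclockwise contour ⇒ F(ω) = +2πi·ΣRes):
  Res_{z = \frac{9 i}{4}} g(z) = \frac{4 i \left(9 \omega - 4\right) e^{\frac{9 \omega}{4}}}{81} (pole of order 2)
  F(ω) = 2πi·ΣRes = \frac{8 \pi \left(4 - 9 \omega\right) e^{\frac{9 \omega}{4}}}{81}

Both cases combine into a single formula in |ω|:

F(ω) = \frac{8 \pi \left(9 \left|{\omega}\right| + 4\right) e^{- \frac{9 \left|{\omega}\right|}{4}}}{81}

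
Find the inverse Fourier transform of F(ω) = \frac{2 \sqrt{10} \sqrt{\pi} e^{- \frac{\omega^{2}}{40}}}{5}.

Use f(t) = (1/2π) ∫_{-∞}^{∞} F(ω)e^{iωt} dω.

f(t) = 4 e^{- 10 t^{2}}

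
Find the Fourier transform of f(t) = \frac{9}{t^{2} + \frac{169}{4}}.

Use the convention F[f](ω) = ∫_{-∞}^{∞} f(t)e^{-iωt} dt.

F(ω) = \frac{18 \pi e^{- \frac{13 \left|{\omega}\right|}{2}}}{13}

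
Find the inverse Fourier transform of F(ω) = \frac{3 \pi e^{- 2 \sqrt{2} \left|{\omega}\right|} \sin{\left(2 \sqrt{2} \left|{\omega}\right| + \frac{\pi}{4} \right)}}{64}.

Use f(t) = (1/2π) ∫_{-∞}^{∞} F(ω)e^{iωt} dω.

f(t) = \frac{3}{t^{4} + 256}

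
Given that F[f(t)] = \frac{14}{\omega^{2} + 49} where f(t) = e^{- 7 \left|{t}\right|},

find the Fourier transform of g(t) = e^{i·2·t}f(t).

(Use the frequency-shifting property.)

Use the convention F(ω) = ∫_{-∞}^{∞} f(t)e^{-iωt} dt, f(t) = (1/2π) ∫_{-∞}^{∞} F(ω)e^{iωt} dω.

F[g](ω) = \frac{14}{\left(\omega - 2\right)^{2} + 49}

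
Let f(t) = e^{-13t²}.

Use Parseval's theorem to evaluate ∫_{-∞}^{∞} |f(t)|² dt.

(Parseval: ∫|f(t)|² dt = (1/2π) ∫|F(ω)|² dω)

∫|f(t)|² dt = \frac{\sqrt{26} \sqrt{\pi}}{26}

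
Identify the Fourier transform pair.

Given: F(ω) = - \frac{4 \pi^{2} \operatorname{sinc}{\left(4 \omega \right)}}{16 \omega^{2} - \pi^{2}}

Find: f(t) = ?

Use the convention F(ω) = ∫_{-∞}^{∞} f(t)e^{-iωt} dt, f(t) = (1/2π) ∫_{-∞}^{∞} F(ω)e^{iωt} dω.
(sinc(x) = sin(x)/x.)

f(t) = \begin{cases} \frac{\cos{\left(\frac{\pi t}{4} \right)}}{2} + \frac{1}{2} & \text{for}\: \left|{t}\right| < 4 \\0 & \text{otherwise} \end{cases}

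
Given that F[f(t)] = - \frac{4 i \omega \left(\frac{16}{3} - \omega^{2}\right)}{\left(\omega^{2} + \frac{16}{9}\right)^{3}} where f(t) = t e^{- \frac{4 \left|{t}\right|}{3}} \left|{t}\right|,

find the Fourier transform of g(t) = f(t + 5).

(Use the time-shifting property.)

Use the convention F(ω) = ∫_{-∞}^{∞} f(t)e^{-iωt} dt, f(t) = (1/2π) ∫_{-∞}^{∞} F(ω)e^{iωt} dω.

F[g](ω) = \frac{972 i \omega \left(3 \omega^{2} - 16\right) e^{5 i \omega}}{\left(9 \omega^{2} + 16\right)^{3}}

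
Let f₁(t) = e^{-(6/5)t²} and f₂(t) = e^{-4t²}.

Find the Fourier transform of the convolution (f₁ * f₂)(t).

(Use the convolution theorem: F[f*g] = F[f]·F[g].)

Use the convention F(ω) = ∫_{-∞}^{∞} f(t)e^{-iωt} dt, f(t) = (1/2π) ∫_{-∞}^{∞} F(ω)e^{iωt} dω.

F[f₁*f₂](ω) = \frac{\sqrt{30} \pi e^{- \frac{13 \omega^{2}}{48}}}{12}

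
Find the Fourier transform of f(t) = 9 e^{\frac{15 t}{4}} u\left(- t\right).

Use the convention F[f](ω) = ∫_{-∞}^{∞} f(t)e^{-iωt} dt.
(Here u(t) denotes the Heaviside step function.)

F(ω) = - \frac{36}{4 i \omega - 15}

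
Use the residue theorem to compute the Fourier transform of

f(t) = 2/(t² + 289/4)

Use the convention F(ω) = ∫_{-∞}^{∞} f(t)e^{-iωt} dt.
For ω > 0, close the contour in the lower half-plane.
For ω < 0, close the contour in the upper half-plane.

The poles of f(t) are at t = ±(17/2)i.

Let g(z) = f(z)e^{-iωz}; for large |z| the factor e^{-iωz} decays in the lower half-plane when ω > 0 and in the upper half-plane when ω < 0.

Case ω > 0 (lower half-plane, clockwise contour ⇒ F(ω) = -2πi·ΣRes):
  Res_{z = - \frac{17 i}{2}} g(z) = \frac{2 i e^{- \frac{17 \omega}{2}}}{17}
  F(ω) = -2πi·ΣRes = \frac{4 \pi e^{- \frac{17 \omega}{2}}}{17}

Case ω < 0 (upper half-plane, counterclockwise contour ⇒ F(ω) = +2πi·ΣRes):
  Res_{z = \frac{17 i}{2}} g(z) = - \frac{2 i e^{\frac{17 \omega}{2}}}{17}
  F(ω) = 2πi·ΣRes = \frac{4 \pi e^{\frac{17 \omega}{2}}}{17}

Both cases combine into a single formula in |ω|:

F(ω) = \frac{4 \pi e^{- \frac{17 \left|{\omega}\right|}{2}}}{17}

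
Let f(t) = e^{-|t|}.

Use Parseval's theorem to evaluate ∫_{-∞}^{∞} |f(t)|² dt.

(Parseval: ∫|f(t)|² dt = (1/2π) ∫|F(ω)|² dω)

∫|f(t)|² dt = 1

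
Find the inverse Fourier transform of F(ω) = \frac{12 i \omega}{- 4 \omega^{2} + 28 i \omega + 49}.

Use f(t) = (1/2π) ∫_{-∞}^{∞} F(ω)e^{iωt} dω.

f(t) = 3 \left(1 - \frac{7 t}{2}\right) e^{- \frac{7 t}{2}} u\left(t\right)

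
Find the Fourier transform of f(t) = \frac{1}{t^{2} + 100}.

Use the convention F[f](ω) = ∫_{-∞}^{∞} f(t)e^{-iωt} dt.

F(ω) = \frac{\pi e^{- 10 \left|{\omega}\right|}}{10}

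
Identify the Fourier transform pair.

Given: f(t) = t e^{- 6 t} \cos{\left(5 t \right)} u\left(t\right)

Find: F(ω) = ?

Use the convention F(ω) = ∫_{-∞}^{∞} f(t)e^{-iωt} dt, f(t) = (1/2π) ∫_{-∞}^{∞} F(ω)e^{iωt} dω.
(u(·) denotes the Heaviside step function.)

F(ω) = \frac{\left(i \omega + 6\right)^{2} - 25}{\left(\left(i \omega + 6\right)^{2} + 25\right)^{2}}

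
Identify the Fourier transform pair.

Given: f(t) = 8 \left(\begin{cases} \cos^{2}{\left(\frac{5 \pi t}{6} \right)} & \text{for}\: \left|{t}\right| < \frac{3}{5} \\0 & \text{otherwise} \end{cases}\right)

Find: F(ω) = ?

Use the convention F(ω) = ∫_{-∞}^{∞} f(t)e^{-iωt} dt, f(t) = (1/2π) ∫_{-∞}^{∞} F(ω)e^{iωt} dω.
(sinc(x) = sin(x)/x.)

F(ω) = - \frac{120 \pi^{2} \operatorname{sinc}{\left(\frac{3 \omega}{5} \right)}}{9 \omega^{2} - 25 \pi^{2}}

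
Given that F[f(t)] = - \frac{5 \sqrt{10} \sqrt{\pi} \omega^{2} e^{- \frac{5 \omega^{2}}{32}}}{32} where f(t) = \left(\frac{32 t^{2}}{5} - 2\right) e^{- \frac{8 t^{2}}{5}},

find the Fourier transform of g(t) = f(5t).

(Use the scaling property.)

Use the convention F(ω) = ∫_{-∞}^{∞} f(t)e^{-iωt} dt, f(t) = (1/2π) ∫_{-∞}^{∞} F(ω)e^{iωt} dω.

F[g](ω) = - \frac{\sqrt{10} \sqrt{\pi} \omega^{2} e^{- \frac{\omega^{2}}{160}}}{800}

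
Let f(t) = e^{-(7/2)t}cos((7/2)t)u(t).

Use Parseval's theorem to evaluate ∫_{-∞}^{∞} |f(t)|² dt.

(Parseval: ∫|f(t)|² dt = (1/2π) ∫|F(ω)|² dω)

∫|f(t)|² dt = \frac{3}{28}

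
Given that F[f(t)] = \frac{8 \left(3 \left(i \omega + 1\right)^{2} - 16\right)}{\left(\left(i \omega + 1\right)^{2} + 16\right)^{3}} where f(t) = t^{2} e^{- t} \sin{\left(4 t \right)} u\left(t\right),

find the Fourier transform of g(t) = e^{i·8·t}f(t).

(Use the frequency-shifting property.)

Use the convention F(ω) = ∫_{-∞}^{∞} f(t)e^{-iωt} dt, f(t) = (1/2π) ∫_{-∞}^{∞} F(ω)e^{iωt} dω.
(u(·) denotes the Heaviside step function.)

F[g](ω) = \frac{8 \left(3 \left(i \left(\omega - 8\right) + 1\right)^{2} - 16\right)}{\left(\left(i \left(\omega - 8\right) + 1\right)^{2} + 16\right)^{3}}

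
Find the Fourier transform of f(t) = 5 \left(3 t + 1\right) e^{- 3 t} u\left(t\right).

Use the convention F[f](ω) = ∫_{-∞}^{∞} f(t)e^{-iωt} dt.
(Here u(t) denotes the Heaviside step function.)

F(ω) = \frac{5 \left(- i \omega - 6\right)}{\omega^{2} - 6 i \omega - 9}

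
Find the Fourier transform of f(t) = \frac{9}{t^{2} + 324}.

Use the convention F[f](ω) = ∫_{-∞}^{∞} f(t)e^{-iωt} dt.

F(ω) = \frac{\pi e^{- 18 \left|{\omega}\right|}}{2}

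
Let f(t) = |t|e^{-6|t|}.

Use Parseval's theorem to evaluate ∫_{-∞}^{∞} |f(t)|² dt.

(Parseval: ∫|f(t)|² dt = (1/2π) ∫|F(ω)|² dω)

∫|f(t)|² dt = \frac{1}{432}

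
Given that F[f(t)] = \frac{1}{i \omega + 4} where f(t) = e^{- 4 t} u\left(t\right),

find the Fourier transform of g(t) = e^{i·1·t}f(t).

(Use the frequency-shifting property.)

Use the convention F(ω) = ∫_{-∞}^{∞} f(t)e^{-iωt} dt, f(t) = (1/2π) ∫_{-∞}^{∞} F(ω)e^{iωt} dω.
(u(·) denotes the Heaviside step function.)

F[g](ω) = \frac{1}{i \left(\omega - 1\right) + 4}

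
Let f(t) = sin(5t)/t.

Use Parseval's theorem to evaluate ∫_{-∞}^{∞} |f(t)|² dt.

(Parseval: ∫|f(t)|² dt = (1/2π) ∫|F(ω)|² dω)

∫|f(t)|² dt = 5 \pi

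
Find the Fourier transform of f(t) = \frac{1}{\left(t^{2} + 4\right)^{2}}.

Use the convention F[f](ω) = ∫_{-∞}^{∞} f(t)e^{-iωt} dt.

F(ω) = \frac{\pi \left(2 \left|{\omega}\right| + 1\right) e^{- 2 \left|{\omega}\right|}}{16}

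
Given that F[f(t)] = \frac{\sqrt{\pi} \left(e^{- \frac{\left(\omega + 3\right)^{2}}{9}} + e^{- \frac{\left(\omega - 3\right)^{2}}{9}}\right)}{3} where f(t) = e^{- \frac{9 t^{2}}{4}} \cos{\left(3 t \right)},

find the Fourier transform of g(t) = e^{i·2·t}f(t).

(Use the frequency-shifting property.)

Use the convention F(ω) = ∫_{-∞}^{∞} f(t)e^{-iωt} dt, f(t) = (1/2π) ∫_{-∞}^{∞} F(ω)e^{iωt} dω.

F[g](ω) = \frac{\sqrt{\pi} \left(e^{\frac{4 \omega}{3}} + e^{\frac{8}{3}}\right) e^{- \frac{\omega^{2}}{9} - \frac{2 \omega}{9} - \frac{25}{9}}}{3}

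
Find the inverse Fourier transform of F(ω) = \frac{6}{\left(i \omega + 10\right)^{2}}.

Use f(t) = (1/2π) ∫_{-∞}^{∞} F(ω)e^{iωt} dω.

f(t) = 6 t e^{- 10 t} u\left(t\right)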